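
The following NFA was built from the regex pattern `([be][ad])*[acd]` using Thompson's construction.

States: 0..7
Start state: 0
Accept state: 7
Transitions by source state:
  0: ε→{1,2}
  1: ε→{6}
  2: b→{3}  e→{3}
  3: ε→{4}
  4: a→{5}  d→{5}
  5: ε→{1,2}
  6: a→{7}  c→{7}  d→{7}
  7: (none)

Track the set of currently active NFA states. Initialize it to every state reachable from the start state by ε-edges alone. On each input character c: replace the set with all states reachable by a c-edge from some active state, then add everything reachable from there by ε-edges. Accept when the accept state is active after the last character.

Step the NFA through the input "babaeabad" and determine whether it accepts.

Answer: ACCEPT

Derivation:
initial (ε-close {0}): {0,1,2,6}
'b' @ 1: {3,4}
'a' @ 2: {1,2,5,6}
'b' @ 3: {3,4}
'a' @ 4: {1,2,5,6}
'e' @ 5: {3,4}
'a' @ 6: {1,2,5,6}
'b' @ 7: {3,4}
'a' @ 8: {1,2,5,6}
'd' @ 9: {7}  [accepting]
final: {7}; accept 7 in set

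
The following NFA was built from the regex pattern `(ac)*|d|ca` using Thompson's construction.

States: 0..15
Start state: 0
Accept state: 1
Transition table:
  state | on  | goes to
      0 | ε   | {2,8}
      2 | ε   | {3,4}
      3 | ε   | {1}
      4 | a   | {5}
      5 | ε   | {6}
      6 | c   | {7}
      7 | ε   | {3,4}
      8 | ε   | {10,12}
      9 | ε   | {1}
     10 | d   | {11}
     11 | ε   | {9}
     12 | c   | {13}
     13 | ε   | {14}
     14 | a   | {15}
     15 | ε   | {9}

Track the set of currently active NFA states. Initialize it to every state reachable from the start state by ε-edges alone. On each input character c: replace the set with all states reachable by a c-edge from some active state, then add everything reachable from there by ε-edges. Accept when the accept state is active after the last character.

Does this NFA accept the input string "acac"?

initial (ε-close {0}): {0,1,2,3,4,8,10,12}
'a' @ 1: {5,6}
'c' @ 2: {1,3,4,7}  (accept∈set)
'a' @ 3: {5,6}
'c' @ 4: {1,3,4,7}  (accept∈set)
end set {1,3,4,7} — state 1 in

Answer: ACCEPT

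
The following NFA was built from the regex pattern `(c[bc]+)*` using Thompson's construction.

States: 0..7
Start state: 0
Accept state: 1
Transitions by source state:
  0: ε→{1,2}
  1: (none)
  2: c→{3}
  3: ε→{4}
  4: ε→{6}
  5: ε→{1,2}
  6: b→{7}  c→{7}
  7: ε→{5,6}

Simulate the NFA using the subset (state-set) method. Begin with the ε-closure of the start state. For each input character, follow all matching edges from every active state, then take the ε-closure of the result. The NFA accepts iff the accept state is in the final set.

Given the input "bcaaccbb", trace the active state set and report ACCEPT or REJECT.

start: ε-closure({0}) = {0,1,2}
'b' @ 1: {}  — state set empty
rest 'caaccbb' ignored (set empty)
final: {}; accept 1 not in set

Answer: REJECT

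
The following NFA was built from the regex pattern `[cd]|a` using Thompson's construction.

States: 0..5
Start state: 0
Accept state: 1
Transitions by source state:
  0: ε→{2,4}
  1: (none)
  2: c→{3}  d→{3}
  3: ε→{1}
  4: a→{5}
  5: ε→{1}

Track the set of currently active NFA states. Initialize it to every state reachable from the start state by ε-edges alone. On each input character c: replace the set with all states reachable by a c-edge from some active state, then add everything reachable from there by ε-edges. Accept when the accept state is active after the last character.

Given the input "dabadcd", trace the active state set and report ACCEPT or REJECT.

Answer: REJECT

Derivation:
initial (ε-close {0}): {0,2,4}
'd' @ 1: {1,3}  ✓accept
'a' @ 2: {}  — no active states
rest 'badcd' ignored (set empty)
final: {}; accept 1 not in set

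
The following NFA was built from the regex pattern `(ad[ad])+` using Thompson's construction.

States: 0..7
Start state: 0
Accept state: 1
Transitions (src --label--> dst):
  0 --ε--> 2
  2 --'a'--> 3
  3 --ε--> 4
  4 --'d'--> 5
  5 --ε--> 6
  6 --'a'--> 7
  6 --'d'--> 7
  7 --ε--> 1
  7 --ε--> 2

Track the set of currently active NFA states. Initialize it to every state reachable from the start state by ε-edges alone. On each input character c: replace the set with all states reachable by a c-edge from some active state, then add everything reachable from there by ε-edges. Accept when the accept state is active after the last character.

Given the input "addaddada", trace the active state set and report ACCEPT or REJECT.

Answer: ACCEPT

Trace:
S₀ = ε-closure({0}) = {0,2}
'a' @ 1: {3,4}
'd' @ 2: {5,6}
'd' @ 3: {1,2,7}  (accept∈set)
'a' @ 4: {3,4}
'd' @ 5: {5,6}
'd' @ 6: {1,2,7}  (accept∈set)
'a' @ 7: {3,4}
'd' @ 8: {5,6}
'a' @ 9: {1,2,7}  (accept∈set)
final: {1,2,7}; accept 1 in set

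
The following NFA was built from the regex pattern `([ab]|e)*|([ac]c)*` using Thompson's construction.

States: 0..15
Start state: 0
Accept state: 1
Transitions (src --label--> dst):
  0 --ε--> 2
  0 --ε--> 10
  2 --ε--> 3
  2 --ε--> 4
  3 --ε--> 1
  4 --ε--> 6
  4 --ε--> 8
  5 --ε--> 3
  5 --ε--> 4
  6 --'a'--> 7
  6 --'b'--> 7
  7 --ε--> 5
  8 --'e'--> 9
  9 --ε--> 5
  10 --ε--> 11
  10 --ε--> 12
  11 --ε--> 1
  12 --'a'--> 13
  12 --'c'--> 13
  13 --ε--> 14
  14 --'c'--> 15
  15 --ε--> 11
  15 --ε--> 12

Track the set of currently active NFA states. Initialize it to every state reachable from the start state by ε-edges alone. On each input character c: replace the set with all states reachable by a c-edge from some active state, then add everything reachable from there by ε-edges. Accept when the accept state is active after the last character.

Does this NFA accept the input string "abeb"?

start: ε-closure({0}) = {0,1,2,3,4,6,8,10,11,12}
'a' @ 1: {1,3,4,5,6,7,8,13,14}  ✓accept
'b' @ 2: {1,3,4,5,6,7,8}  ✓accept
'e' @ 3: {1,3,4,5,6,8,9}  ✓accept
'b' @ 4: {1,3,4,5,6,7,8}  ✓accept
after full input: {1,3,4,5,6,7,8}  (accept=1 in)

Answer: ACCEPT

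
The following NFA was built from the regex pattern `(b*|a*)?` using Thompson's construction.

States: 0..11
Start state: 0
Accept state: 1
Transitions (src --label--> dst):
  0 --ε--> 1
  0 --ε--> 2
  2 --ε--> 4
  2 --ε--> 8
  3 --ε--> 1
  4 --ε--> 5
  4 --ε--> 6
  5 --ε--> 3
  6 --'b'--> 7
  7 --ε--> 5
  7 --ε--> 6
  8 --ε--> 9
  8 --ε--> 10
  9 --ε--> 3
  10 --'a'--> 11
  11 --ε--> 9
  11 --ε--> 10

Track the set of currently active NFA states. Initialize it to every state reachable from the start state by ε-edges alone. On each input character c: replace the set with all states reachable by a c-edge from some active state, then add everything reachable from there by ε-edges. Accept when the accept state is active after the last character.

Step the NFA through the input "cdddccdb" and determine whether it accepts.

Answer: REJECT

Steps:
initial (ε-close {0}): {0,1,2,3,4,5,6,8,9,10}
'c' @ 1: {}  — dead — no transitions
rest 'dddccdb' ignored (set empty)
end set {} — state 1 not in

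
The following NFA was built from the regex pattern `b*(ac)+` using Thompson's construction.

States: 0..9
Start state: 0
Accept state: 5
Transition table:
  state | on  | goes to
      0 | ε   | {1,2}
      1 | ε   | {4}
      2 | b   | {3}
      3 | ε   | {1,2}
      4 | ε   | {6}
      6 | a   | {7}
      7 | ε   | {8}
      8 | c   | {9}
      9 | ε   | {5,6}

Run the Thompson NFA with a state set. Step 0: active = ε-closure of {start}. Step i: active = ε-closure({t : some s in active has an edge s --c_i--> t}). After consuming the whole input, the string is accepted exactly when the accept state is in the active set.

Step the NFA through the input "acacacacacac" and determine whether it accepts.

Answer: ACCEPT

Trace:
S₀ = ε-closure({0}) = {0,1,2,4,6}
'a' @ 1: {7,8}
'c' @ 2: {5,6,9}  (accept∈set)
'a' @ 3: {7,8}
'c' @ 4: {5,6,9}  (accept∈set)
'a' @ 5: {7,8}
'c' @ 6: {5,6,9}  (accept∈set)
'a' @ 7: {7,8}
'c' @ 8: {5,6,9}  (accept∈set)
'a' @ 9: {7,8}
'c' @ 10: {5,6,9}  (accept∈set)
'a' @ 11: {7,8}
'c' @ 12: {5,6,9}  (accept∈set)
final: {5,6,9}; accept 5 in set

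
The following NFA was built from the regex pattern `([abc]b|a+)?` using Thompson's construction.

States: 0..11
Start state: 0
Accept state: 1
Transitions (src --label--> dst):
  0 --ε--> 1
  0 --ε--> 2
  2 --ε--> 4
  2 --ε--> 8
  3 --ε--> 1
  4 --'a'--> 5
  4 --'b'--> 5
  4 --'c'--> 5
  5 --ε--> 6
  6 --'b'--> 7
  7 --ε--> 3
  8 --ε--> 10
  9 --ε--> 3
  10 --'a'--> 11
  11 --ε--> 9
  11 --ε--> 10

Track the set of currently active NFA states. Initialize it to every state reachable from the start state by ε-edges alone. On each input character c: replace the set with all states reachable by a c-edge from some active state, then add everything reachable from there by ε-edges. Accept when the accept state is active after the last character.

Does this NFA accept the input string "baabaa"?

Answer: REJECT

Derivation:
initial (ε-close {0}): {0,1,2,4,8,10}
'b' @ 1: {5,6}
'a' @ 2: {}  — state set empty
rest 'abaa' ignored (set empty)
final: {}; accept 1 not in set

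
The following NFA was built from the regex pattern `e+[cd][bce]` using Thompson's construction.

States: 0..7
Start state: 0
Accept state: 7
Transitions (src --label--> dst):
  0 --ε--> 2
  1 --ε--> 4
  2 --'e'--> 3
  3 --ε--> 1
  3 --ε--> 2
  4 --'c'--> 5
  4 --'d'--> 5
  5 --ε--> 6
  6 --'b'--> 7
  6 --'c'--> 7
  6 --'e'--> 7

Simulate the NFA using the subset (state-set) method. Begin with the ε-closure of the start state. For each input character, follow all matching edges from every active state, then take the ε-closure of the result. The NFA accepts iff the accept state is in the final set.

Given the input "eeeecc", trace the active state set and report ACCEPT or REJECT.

start: ε-closure({0}) = {0,2}
'e' @ 1: {1,2,3,4}
'e' @ 2: {1,2,3,4}
'e' @ 3: {1,2,3,4}
'e' @ 4: {1,2,3,4}
'c' @ 5: {5,6}
'c' @ 6: {7}  (accept∈set)
end set {7} — state 7 in

Answer: ACCEPT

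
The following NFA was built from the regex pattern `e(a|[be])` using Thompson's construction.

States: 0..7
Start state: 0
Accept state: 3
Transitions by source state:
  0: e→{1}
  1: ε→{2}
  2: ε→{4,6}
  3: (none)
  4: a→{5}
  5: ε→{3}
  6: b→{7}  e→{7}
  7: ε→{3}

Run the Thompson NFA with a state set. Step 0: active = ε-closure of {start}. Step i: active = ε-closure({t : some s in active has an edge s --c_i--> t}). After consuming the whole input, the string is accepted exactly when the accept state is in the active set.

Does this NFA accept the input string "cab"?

start: ε-closure({0}) = {0}
'c' @ 1: {}  — no active states
rest 'ab' ignored (set empty)
final: {}; accept 3 not in set

Answer: REJECT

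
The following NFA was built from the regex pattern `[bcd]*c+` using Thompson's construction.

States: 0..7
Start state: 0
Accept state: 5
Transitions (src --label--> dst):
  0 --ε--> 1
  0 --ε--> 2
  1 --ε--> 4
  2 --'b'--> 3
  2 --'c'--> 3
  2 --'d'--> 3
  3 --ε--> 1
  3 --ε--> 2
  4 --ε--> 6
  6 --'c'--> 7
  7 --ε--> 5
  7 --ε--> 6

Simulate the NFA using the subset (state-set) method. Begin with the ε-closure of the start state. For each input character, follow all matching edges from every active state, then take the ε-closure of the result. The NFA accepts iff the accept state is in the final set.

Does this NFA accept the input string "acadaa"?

Answer: REJECT

Trace:
S₀ = ε-closure({0}) = {0,1,2,4,6}
'a' @ 1: {}  — state set empty
rest 'cadaa' ignored (set empty)
after full input: {}  (accept=5 not in)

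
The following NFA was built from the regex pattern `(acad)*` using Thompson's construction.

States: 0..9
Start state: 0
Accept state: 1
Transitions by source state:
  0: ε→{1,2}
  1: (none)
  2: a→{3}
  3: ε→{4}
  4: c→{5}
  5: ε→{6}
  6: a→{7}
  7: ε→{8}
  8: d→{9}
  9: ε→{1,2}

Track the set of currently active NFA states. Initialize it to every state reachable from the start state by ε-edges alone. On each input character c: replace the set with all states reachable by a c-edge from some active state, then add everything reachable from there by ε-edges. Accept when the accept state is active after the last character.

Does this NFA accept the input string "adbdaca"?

Answer: REJECT

Derivation:
initial (ε-close {0}): {0,1,2}
'a' @ 1: {3,4}
'd' @ 2: {}  — no active states
rest 'bdaca' ignored (set empty)
final: {}; accept 1 not in set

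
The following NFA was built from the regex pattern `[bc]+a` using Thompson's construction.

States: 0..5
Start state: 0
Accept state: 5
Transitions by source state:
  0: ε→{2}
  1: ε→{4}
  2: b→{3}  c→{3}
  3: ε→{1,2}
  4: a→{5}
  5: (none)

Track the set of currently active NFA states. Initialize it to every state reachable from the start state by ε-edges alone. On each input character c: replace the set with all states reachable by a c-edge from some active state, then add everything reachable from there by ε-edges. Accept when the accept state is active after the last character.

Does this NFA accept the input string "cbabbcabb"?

initial (ε-close {0}): {0,2}
'c' @ 1: {1,2,3,4}
'b' @ 2: {1,2,3,4}
'a' @ 3: {5}  (accept∈set)
'b' @ 4: {}  — state set empty
rest 'bcabb' ignored (set empty)
final: {}; accept 5 not in set

Answer: REJECT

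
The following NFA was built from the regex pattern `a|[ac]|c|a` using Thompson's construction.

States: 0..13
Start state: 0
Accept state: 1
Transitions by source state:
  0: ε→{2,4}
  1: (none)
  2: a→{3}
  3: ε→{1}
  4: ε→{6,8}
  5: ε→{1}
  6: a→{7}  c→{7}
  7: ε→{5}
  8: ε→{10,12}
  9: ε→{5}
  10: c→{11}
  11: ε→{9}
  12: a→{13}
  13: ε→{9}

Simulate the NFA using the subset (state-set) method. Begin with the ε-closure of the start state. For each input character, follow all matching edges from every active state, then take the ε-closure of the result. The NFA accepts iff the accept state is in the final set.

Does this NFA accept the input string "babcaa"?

Answer: REJECT

Derivation:
S₀ = ε-closure({0}) = {0,2,4,6,8,10,12}
'b' @ 1: {}  — dead — no transitions
rest 'abcaa' ignored (set empty)
after full input: {}  (accept=1 not in)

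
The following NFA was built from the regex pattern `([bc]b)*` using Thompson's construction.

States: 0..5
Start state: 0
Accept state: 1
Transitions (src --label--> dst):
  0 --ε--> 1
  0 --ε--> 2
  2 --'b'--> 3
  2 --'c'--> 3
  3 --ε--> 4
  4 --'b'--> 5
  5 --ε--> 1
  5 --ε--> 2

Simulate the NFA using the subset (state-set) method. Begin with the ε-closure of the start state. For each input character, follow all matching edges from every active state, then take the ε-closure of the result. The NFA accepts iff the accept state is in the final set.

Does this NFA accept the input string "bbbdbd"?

start: ε-closure({0}) = {0,1,2}
'b' @ 1: {3,4}
'b' @ 2: {1,2,5}  ✓accept
'b' @ 3: {3,4}
'd' @ 4: {}  — state set empty
rest 'bd' ignored (set empty)
after full input: {}  (accept=1 not in)

Answer: REJECT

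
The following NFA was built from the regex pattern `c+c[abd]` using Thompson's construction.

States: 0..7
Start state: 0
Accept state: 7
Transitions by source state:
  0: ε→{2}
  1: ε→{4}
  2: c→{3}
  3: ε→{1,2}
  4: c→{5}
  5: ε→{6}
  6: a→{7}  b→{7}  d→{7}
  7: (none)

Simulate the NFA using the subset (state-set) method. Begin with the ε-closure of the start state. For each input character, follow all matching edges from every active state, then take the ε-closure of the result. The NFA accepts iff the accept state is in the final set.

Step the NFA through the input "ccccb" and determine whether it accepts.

S₀ = ε-closure({0}) = {0,2}
'c' @ 1: {1,2,3,4}
'c' @ 2: {1,2,3,4,5,6}
'c' @ 3: {1,2,3,4,5,6}
'c' @ 4: {1,2,3,4,5,6}
'b' @ 5: {7}  ✓accept
final: {7}; accept 7 in set

Answer: ACCEPT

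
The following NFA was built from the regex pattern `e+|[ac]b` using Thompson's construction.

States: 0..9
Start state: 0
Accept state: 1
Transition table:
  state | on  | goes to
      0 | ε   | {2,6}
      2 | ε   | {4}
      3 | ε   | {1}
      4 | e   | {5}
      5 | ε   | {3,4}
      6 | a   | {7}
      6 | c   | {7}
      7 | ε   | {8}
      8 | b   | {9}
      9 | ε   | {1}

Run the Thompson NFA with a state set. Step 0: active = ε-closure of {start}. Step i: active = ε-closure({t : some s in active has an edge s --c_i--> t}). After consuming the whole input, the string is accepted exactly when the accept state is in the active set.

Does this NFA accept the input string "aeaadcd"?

Answer: REJECT

Trace:
S₀ = ε-closure({0}) = {0,2,4,6}
'a' @ 1: {7,8}
'e' @ 2: {}  — state set empty
rest 'aadcd' ignored (set empty)
end set {} — state 1 not in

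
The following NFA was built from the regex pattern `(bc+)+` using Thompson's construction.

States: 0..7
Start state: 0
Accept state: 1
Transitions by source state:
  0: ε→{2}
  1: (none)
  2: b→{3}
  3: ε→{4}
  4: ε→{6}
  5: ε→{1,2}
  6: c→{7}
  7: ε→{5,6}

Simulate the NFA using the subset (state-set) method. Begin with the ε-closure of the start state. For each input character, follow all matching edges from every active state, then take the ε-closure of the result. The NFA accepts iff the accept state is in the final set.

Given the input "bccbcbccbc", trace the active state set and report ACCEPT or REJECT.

start: ε-closure({0}) = {0,2}
'b' @ 1: {3,4,6}
'c' @ 2: {1,2,5,6,7}  (accept∈set)
'c' @ 3: {1,2,5,6,7}  (accept∈set)
'b' @ 4: {3,4,6}
'c' @ 5: {1,2,5,6,7}  (accept∈set)
'b' @ 6: {3,4,6}
'c' @ 7: {1,2,5,6,7}  (accept∈set)
'c' @ 8: {1,2,5,6,7}  (accept∈set)
'b' @ 9: {3,4,6}
'c' @ 10: {1,2,5,6,7}  (accept∈set)
end set {1,2,5,6,7} — state 1 in

Answer: ACCEPT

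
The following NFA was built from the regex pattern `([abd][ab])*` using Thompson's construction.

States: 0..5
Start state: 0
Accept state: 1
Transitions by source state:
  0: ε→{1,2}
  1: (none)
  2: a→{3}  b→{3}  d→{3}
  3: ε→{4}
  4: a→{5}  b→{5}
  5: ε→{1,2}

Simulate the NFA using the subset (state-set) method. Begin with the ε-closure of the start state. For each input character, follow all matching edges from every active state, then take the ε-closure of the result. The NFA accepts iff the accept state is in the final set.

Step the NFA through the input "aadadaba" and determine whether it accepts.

initial (ε-close {0}): {0,1,2}
'a' @ 1: {3,4}
'a' @ 2: {1,2,5}  (accept∈set)
'd' @ 3: {3,4}
'a' @ 4: {1,2,5}  (accept∈set)
'd' @ 5: {3,4}
'a' @ 6: {1,2,5}  (accept∈set)
'b' @ 7: {3,4}
'a' @ 8: {1,2,5}  (accept∈set)
end set {1,2,5} — state 1 in

Answer: ACCEPT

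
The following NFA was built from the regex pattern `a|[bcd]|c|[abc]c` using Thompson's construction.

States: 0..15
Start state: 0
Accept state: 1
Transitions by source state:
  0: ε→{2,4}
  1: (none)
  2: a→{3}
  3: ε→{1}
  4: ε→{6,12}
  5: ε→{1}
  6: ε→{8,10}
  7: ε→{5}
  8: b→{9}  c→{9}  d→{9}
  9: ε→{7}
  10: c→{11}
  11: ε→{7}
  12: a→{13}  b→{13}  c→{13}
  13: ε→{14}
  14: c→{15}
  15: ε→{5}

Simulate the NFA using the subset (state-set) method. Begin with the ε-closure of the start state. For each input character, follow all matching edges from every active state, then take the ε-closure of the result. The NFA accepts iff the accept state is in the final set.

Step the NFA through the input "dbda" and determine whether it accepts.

Answer: REJECT

Trace:
S₀ = ε-closure({0}) = {0,2,4,6,8,10,12}
'd' @ 1: {1,5,7,9}  ✓accept
'b' @ 2: {}  — dead — no transitions
rest 'da' ignored (set empty)
end set {} — state 1 not in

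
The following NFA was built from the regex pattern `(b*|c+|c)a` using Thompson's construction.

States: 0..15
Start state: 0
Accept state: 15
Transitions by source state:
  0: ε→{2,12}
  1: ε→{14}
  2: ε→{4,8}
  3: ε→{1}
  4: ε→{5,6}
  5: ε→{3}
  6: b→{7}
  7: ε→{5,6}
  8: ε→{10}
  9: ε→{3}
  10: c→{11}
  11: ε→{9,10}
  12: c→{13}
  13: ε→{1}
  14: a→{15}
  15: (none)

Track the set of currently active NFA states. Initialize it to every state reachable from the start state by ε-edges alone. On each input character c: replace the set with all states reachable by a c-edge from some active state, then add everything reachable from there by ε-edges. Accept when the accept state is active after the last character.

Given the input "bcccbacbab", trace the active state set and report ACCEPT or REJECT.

start: ε-closure({0}) = {0,1,2,3,4,5,6,8,10,12,14}
'b' @ 1: {1,3,5,6,7,14}
'c' @ 2: {}  — state set empty
rest 'ccbacbab' ignored (set empty)
final: {}; accept 15 not in set

Answer: REJECT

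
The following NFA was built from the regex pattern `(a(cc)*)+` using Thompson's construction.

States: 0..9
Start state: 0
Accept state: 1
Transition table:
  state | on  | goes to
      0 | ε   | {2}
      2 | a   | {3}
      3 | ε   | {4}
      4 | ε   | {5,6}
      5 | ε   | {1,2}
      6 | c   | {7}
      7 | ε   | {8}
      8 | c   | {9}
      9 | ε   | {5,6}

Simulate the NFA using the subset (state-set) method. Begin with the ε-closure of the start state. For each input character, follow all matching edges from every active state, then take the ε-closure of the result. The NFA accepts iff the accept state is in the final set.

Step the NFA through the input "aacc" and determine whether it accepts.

Answer: ACCEPT

Derivation:
S₀ = ε-closure({0}) = {0,2}
'a' @ 1: {1,2,3,4,5,6}  (accept∈set)
'a' @ 2: {1,2,3,4,5,6}  (accept∈set)
'c' @ 3: {7,8}
'c' @ 4: {1,2,5,6,9}  (accept∈set)
after full input: {1,2,5,6,9}  (accept=1 in)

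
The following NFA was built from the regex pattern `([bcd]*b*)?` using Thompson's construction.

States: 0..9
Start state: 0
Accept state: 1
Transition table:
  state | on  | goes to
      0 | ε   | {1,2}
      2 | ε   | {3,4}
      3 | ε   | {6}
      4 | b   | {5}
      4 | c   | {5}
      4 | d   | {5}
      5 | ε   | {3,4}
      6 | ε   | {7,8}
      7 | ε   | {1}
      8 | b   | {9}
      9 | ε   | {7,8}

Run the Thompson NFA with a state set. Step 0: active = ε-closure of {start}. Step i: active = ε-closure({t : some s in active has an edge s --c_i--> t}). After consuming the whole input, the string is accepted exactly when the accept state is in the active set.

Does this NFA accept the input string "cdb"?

Answer: ACCEPT

Trace:
start: ε-closure({0}) = {0,1,2,3,4,6,7,8}
'c' @ 1: {1,3,4,5,6,7,8}  (accept∈set)
'd' @ 2: {1,3,4,5,6,7,8}  (accept∈set)
'b' @ 3: {1,3,4,5,6,7,8,9}  (accept∈set)
final: {1,3,4,5,6,7,8,9}; accept 1 in set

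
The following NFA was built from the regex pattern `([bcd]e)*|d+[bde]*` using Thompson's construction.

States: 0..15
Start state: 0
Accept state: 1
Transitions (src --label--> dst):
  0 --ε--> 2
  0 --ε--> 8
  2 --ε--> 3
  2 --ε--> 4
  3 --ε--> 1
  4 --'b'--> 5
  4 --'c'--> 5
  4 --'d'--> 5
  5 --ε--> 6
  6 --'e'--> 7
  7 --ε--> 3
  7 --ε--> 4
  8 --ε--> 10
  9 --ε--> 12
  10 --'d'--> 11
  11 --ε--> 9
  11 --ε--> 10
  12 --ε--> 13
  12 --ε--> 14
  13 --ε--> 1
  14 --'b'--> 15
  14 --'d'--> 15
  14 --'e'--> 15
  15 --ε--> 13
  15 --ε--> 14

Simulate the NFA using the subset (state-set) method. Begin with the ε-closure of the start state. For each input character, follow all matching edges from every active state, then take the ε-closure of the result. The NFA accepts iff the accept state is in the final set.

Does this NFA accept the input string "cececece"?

start: ε-closure({0}) = {0,1,2,3,4,8,10}
'c' @ 1: {5,6}
'e' @ 2: {1,3,4,7}  (accept∈set)
'c' @ 3: {5,6}
'e' @ 4: {1,3,4,7}  (accept∈set)
'c' @ 5: {5,6}
'e' @ 6: {1,3,4,7}  (accept∈set)
'c' @ 7: {5,6}
'e' @ 8: {1,3,4,7}  (accept∈set)
after full input: {1,3,4,7}  (accept=1 in)

Answer: ACCEPT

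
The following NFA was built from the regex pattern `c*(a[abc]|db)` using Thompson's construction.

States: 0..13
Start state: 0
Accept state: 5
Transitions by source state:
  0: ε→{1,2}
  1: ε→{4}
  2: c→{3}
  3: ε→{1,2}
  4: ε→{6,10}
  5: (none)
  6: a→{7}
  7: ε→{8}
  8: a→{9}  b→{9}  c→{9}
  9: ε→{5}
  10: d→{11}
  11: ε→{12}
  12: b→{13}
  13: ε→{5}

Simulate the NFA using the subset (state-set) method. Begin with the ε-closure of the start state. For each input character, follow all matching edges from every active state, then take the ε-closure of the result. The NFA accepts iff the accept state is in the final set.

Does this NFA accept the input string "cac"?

S₀ = ε-closure({0}) = {0,1,2,4,6,10}
'c' @ 1: {1,2,3,4,6,10}
'a' @ 2: {7,8}
'c' @ 3: {5,9}  [accepting]
end set {5,9} — state 5 in

Answer: ACCEPT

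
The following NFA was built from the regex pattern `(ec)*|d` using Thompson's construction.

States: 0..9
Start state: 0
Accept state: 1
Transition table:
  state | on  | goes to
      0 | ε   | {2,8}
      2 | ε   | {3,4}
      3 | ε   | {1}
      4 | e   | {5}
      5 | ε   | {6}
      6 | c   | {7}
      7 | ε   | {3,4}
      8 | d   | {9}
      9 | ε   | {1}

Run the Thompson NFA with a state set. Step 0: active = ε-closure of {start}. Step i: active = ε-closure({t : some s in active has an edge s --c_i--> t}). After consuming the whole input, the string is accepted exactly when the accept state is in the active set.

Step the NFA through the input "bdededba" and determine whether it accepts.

Answer: REJECT

Steps:
S₀ = ε-closure({0}) = {0,1,2,3,4,8}
'b' @ 1: {}  — state set empty
rest 'dededba' ignored (set empty)
after full input: {}  (accept=1 not in)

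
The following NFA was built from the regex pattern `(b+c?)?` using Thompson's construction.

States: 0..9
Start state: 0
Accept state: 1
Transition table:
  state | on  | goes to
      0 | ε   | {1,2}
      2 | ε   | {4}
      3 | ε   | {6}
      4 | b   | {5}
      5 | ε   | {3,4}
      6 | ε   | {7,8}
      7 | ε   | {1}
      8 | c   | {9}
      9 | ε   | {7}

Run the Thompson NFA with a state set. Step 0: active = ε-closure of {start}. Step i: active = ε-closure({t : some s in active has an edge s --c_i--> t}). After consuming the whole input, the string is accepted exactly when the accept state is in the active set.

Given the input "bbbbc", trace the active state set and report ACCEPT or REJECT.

initial (ε-close {0}): {0,1,2,4}
'b' @ 1: {1,3,4,5,6,7,8}  ✓accept
'b' @ 2: {1,3,4,5,6,7,8}  ✓accept
'b' @ 3: {1,3,4,5,6,7,8}  ✓accept
'b' @ 4: {1,3,4,5,6,7,8}  ✓accept
'c' @ 5: {1,7,9}  ✓accept
after full input: {1,7,9}  (accept=1 in)

Answer: ACCEPT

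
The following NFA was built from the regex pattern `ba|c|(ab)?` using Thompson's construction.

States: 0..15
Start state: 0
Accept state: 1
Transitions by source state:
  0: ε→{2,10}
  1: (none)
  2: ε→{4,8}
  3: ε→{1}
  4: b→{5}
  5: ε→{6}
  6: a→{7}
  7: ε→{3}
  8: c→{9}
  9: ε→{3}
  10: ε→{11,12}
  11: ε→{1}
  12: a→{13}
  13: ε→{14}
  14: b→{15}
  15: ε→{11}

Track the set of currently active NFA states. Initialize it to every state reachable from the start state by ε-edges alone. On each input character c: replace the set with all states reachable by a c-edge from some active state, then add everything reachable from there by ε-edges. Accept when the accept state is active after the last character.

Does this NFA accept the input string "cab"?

Answer: REJECT

Derivation:
initial (ε-close {0}): {0,1,2,4,8,10,11,12}
'c' @ 1: {1,3,9}  ✓accept
'a' @ 2: {}  — no active states
rest 'b' ignored (set empty)
final: {}; accept 1 not in set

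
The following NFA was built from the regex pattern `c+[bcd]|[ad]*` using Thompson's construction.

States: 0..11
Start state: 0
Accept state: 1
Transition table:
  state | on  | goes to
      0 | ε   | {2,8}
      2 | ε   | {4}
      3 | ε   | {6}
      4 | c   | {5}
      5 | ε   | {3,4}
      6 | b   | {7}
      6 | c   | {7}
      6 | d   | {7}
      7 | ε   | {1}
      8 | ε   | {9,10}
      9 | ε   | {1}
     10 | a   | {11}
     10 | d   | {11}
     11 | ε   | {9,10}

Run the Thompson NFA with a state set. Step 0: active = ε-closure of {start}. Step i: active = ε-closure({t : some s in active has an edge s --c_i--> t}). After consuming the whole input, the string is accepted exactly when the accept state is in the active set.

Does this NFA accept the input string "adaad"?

Answer: ACCEPT

Derivation:
initial (ε-close {0}): {0,1,2,4,8,9,10}
'a' @ 1: {1,9,10,11}  ✓accept
'd' @ 2: {1,9,10,11}  ✓accept
'a' @ 3: {1,9,10,11}  ✓accept
'a' @ 4: {1,9,10,11}  ✓accept
'd' @ 5: {1,9,10,11}  ✓accept
end set {1,9,10,11} — state 1 in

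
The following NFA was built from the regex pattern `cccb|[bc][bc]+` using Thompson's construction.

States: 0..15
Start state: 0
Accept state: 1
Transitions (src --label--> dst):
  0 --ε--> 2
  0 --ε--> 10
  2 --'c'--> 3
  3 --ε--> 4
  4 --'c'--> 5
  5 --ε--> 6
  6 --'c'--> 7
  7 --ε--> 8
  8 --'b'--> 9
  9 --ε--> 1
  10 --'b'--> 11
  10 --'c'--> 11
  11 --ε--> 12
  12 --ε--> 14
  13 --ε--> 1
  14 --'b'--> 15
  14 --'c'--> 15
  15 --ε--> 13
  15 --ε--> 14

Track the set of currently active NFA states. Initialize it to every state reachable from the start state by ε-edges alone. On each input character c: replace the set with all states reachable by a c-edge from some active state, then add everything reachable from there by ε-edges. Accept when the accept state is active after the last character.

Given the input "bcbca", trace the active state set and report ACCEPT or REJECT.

S₀ = ε-closure({0}) = {0,2,10}
'b' @ 1: {11,12,14}
'c' @ 2: {1,13,14,15}  ✓accept
'b' @ 3: {1,13,14,15}  ✓accept
'c' @ 4: {1,13,14,15}  ✓accept
'a' @ 5: {}  — state set empty
final: {}; accept 1 not in set

Answer: REJECT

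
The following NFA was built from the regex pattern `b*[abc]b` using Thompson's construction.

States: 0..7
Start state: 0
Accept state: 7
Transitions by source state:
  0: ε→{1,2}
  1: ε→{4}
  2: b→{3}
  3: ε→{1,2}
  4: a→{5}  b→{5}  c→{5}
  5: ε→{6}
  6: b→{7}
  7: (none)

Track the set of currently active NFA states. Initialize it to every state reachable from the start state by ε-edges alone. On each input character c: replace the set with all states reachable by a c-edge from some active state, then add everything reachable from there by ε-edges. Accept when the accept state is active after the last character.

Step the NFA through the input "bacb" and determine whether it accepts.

S₀ = ε-closure({0}) = {0,1,2,4}
'b' @ 1: {1,2,3,4,5,6}
'a' @ 2: {5,6}
'c' @ 3: {}  — state set empty
rest 'b' ignored (set empty)
after full input: {}  (accept=7 not in)

Answer: REJECT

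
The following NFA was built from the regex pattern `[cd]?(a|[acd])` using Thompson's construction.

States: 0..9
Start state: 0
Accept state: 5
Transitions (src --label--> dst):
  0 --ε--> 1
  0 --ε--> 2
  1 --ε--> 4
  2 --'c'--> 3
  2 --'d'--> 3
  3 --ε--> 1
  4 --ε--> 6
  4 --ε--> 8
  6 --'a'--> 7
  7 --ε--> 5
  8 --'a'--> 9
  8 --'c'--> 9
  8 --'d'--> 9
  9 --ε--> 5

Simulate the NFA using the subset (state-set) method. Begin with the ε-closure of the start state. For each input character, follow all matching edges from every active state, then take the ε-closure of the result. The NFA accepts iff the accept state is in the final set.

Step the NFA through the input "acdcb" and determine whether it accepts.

Answer: REJECT

Trace:
initial (ε-close {0}): {0,1,2,4,6,8}
'a' @ 1: {5,7,9}  (accept∈set)
'c' @ 2: {}  — dead — no transitions
rest 'dcb' ignored (set empty)
final: {}; accept 5 not in set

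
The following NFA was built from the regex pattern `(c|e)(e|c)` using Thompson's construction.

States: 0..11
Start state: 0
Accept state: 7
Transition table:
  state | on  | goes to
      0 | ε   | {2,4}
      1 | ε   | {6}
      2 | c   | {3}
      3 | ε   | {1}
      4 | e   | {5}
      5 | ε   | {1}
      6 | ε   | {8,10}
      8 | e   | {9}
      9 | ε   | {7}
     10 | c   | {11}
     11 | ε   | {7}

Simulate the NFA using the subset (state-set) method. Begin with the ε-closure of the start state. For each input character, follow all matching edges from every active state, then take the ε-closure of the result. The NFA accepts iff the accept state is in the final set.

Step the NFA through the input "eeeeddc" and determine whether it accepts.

start: ε-closure({0}) = {0,2,4}
'e' @ 1: {1,5,6,8,10}
'e' @ 2: {7,9}  [accepting]
'e' @ 3: {}  — dead — no transitions
rest 'eddc' ignored (set empty)
final: {}; accept 7 not in set

Answer: REJECT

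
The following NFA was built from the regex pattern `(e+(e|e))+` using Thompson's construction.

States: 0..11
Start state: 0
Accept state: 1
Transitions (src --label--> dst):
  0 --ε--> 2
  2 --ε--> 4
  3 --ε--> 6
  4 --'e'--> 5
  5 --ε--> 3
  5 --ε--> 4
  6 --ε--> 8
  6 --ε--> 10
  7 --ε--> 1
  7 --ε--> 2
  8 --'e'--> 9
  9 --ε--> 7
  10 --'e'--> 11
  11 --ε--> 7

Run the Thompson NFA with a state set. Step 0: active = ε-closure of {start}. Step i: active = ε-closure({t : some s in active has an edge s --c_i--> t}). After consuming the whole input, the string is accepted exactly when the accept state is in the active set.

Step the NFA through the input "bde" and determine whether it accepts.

initial (ε-close {0}): {0,2,4}
'b' @ 1: {}  — state set empty
rest 'de' ignored (set empty)
final: {}; accept 1 not in set

Answer: REJECT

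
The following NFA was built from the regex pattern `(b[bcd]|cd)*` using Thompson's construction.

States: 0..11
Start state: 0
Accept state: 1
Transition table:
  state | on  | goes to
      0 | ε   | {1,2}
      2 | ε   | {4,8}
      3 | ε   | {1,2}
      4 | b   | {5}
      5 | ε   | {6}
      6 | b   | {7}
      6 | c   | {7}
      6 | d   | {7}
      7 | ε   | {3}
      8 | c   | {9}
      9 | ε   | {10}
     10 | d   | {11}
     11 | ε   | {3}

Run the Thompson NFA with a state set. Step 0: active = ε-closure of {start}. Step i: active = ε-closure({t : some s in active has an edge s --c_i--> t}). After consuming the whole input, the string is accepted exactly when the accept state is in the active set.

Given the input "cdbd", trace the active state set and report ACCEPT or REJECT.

Answer: ACCEPT

Steps:
initial (ε-close {0}): {0,1,2,4,8}
'c' @ 1: {9,10}
'd' @ 2: {1,2,3,4,8,11}  (accept∈set)
'b' @ 3: {5,6}
'd' @ 4: {1,2,3,4,7,8}  (accept∈set)
final: {1,2,3,4,7,8}; accept 1 in set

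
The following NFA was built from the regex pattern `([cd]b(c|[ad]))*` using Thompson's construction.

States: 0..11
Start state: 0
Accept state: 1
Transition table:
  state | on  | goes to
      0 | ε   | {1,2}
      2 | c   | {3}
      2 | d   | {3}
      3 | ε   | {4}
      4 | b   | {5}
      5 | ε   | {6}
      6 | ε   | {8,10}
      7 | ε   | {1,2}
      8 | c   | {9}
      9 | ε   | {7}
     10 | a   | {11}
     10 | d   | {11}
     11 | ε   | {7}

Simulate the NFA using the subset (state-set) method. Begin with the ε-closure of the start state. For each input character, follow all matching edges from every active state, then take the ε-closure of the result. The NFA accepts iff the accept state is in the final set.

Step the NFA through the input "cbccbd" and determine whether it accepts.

initial (ε-close {0}): {0,1,2}
'c' @ 1: {3,4}
'b' @ 2: {5,6,8,10}
'c' @ 3: {1,2,7,9}  [accepting]
'c' @ 4: {3,4}
'b' @ 5: {5,6,8,10}
'd' @ 6: {1,2,7,11}  [accepting]
final: {1,2,7,11}; accept 1 in set

Answer: ACCEPT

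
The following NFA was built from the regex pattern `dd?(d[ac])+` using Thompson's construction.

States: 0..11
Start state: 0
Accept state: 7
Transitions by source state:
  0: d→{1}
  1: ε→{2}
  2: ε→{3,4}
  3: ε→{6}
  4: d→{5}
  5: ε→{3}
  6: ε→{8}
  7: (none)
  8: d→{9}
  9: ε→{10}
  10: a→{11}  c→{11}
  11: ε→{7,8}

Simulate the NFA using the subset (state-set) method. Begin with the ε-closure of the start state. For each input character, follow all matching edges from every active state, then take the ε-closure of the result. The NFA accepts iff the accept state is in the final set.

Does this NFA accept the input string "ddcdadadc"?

Answer: ACCEPT

Trace:
start: ε-closure({0}) = {0}
'd' @ 1: {1,2,3,4,6,8}
'd' @ 2: {3,5,6,8,9,10}
'c' @ 3: {7,8,11}  (accept∈set)
'd' @ 4: {9,10}
'a' @ 5: {7,8,11}  (accept∈set)
'd' @ 6: {9,10}
'a' @ 7: {7,8,11}  (accept∈set)
'd' @ 8: {9,10}
'c' @ 9: {7,8,11}  (accept∈set)
end set {7,8,11} — state 7 in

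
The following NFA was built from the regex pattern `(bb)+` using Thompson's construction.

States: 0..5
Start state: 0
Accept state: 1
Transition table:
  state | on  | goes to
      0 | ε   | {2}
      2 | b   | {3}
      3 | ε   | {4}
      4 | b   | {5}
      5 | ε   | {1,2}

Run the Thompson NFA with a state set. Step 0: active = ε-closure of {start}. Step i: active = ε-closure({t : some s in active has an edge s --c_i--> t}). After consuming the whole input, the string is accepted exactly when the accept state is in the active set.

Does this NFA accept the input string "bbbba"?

Answer: REJECT

Steps:
S₀ = ε-closure({0}) = {0,2}
'b' @ 1: {3,4}
'b' @ 2: {1,2,5}  (accept∈set)
'b' @ 3: {3,4}
'b' @ 4: {1,2,5}  (accept∈set)
'a' @ 5: {}  — state set empty
after full input: {}  (accept=1 not in)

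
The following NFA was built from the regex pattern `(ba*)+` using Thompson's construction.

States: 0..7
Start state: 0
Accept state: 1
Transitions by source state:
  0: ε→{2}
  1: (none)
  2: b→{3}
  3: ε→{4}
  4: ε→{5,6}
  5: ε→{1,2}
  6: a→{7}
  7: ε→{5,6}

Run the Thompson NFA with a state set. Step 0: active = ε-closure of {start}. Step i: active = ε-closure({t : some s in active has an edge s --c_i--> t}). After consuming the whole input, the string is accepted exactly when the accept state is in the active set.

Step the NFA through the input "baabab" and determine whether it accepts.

Answer: ACCEPT

Steps:
initial (ε-close {0}): {0,2}
'b' @ 1: {1,2,3,4,5,6}  [accepting]
'a' @ 2: {1,2,5,6,7}  [accepting]
'a' @ 3: {1,2,5,6,7}  [accepting]
'b' @ 4: {1,2,3,4,5,6}  [accepting]
'a' @ 5: {1,2,5,6,7}  [accepting]
'b' @ 6: {1,2,3,4,5,6}  [accepting]
end set {1,2,3,4,5,6} — state 1 in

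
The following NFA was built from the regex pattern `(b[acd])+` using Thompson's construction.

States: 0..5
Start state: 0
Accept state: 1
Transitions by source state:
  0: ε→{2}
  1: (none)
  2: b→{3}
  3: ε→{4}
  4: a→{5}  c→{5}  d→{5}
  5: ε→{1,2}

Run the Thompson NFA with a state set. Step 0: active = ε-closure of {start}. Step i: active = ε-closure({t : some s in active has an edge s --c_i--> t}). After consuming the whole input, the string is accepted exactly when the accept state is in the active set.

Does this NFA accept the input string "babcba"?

S₀ = ε-closure({0}) = {0,2}
'b' @ 1: {3,4}
'a' @ 2: {1,2,5}  [accepting]
'b' @ 3: {3,4}
'c' @ 4: {1,2,5}  [accepting]
'b' @ 5: {3,4}
'a' @ 6: {1,2,5}  [accepting]
final: {1,2,5}; accept 1 in set

Answer: ACCEPT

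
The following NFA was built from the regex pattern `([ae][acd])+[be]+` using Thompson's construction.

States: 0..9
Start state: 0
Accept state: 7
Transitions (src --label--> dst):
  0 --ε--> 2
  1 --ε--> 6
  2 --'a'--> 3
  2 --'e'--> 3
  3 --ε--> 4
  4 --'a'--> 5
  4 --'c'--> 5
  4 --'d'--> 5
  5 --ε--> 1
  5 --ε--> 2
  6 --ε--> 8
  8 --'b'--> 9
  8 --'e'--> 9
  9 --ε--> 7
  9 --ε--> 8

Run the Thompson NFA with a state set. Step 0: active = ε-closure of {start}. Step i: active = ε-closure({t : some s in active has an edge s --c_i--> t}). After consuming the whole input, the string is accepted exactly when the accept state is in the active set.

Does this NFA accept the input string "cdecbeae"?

Answer: REJECT

Trace:
start: ε-closure({0}) = {0,2}
'c' @ 1: {}  — state set empty
rest 'decbeae' ignored (set empty)
after full input: {}  (accept=7 not in)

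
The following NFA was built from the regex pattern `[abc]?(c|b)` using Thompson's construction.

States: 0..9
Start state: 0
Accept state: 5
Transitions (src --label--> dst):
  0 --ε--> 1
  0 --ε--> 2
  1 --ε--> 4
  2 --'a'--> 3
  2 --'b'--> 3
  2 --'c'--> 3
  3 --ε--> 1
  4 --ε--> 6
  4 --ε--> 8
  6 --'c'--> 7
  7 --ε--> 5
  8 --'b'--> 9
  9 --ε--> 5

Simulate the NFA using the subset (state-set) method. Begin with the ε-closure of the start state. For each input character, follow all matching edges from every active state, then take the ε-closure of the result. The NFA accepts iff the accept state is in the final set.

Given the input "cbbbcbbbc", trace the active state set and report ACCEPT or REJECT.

start: ε-closure({0}) = {0,1,2,4,6,8}
'c' @ 1: {1,3,4,5,6,7,8}  ✓accept
'b' @ 2: {5,9}  ✓accept
'b' @ 3: {}  — no active states
rest 'bcbbbc' ignored (set empty)
final: {}; accept 5 not in set

Answer: REJECT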